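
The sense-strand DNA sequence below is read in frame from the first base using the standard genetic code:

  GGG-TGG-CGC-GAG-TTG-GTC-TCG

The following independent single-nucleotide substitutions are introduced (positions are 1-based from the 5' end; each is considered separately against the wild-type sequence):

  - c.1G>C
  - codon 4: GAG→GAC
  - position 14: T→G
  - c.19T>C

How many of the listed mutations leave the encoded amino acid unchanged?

Codon 1: GGG (Gly) → CGG (Arg) — missense.
Codon 4: GAG (Glu) → GAC (Asp) — missense.
Codon 5: TTG (Leu) → TGG (Trp) — missense.
Codon 7: TCG (Ser) → CCG (Pro) — missense.
Synonymous: 0 of 4.

0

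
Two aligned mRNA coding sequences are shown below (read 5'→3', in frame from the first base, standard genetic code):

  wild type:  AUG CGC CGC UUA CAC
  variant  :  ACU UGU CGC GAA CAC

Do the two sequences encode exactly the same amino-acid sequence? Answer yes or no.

no

Codon 1: AUG Met / ACU Thr — nonsynonymous.
Codon 2: CGC Arg / UGU Cys — nonsynonymous.
Codon 3: CGC Arg / CGC Arg — identical.
Codon 4: UUA Leu / GAA Glu — nonsynonymous.
Codon 5: CAC His / CAC His — identical.
Nonsynonymous differences: 3 → different protein.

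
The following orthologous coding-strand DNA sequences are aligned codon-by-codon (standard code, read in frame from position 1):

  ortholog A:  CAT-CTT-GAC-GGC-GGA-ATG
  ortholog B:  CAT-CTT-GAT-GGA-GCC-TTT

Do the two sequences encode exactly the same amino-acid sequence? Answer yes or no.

Codon 1: CAT His / CAT His — identical.
Codon 2: CTT Leu / CTT Leu — identical.
Codon 3: GAC Asp / GAT Asp — synonymous.
Codon 4: GGC Gly / GGA Gly — synonymous.
Codon 5: GGA Gly / GCC Ala — nonsynonymous.
Codon 6: ATG Met / TTT Phe — nonsynonymous.
Nonsynonymous differences: 2 → different protein.

no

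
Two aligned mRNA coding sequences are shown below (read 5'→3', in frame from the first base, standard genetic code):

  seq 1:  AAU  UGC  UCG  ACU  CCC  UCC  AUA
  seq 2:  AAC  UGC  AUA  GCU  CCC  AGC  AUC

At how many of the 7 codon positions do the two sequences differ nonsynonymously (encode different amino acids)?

Codon 1: AAU Asn / AAC Asn — synonymous.
Codon 2: UGC Cys / UGC Cys — identical.
Codon 3: UCG Ser / AUA Ile — nonsynonymous.
Codon 4: ACU Thr / GCU Ala — nonsynonymous.
Codon 5: CCC Pro / CCC Pro — identical.
Codon 6: UCC Ser / AGC Ser — synonymous.
Codon 7: AUA Ile / AUC Ile — synonymous.
Nonsynonymous differences: 2.

2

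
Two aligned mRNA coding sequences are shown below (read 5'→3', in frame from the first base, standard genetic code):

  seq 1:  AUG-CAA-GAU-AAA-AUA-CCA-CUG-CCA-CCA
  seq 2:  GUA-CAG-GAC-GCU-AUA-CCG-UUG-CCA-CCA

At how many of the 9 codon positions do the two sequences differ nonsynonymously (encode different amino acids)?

Codon 1: AUG Met / GUA Val — nonsynonymous.
Codon 2: CAA Gln / CAG Gln — synonymous.
Codon 3: GAU Asp / GAC Asp — synonymous.
Codon 4: AAA Lys / GCU Ala — nonsynonymous.
Codon 5: AUA Ile / AUA Ile — identical.
Codon 6: CCA Pro / CCG Pro — synonymous.
Codon 7: CUG Leu / UUG Leu — synonymous.
Codon 8: CCA Pro / CCA Pro — identical.
Codon 9: CCA Pro / CCA Pro — identical.
Nonsynonymous differences: 2.

2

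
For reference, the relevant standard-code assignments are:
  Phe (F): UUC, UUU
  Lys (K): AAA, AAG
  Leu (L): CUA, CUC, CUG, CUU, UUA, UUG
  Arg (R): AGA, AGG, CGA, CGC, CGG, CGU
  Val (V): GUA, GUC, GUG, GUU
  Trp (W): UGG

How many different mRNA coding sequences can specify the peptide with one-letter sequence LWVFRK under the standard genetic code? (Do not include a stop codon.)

576

Leu: 6 codons.
Trp: 1 codon.
Val: 4 codons.
Phe: 2 codons.
Arg: 6 codons.
Lys: 2 codons.
6 × 1 × 4 × 2 × 6 × 2 = 576.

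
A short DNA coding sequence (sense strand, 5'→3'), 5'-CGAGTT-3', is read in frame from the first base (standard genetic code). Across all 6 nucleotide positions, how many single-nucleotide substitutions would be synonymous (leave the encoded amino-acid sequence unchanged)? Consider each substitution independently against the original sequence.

Codon 1 (CGA, Arg): 4 synonymous substitutions.
Codon 2 (GTT, Val): 3 synonymous substitutions.
Total: 4 + 3 = 7.

7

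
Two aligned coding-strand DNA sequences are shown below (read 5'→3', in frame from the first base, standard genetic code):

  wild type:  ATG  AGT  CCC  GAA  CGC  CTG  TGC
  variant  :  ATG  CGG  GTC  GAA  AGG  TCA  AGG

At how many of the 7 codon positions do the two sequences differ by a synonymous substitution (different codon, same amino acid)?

Codon 1: ATG Met / ATG Met — identical.
Codon 2: AGT Ser / CGG Arg — nonsynonymous.
Codon 3: CCC Pro / GTC Val — nonsynonymous.
Codon 4: GAA Glu / GAA Glu — identical.
Codon 5: CGC Arg / AGG Arg — synonymous.
Codon 6: CTG Leu / TCA Ser — nonsynonymous.
Codon 7: TGC Cys / AGG Arg — nonsynonymous.
Synonymous differences: 1.

1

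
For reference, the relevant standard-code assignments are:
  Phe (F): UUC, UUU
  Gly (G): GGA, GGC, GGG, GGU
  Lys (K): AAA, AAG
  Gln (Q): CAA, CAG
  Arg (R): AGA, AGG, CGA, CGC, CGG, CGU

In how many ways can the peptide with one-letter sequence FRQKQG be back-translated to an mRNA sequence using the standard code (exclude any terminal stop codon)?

Phe: 2 codons.
Arg: 6 codons.
Gln: 2 codons.
Lys: 2 codons.
Gln: 2 codons.
Gly: 4 codons.
2 × 6 × 2 × 2 × 2 × 4 = 384.

384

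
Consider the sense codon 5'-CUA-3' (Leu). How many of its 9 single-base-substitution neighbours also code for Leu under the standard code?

Position 1: UUA → 1 synonymous.
Position 2: none → 0 synonymous.
Position 3: CUU, CUC, CUG → 3 synonymous.
Total: 1 + 0 + 3 = 4.

4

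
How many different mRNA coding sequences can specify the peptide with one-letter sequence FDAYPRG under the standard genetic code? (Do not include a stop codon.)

3072

Phe: 2 codons.
Asp: 2 codons.
Ala: 4 codons.
Tyr: 2 codons.
Pro: 4 codons.
Arg: 6 codons.
Gly: 4 codons.
2 × 2 × 4 × 2 × 4 × 6 × 4 = 3072.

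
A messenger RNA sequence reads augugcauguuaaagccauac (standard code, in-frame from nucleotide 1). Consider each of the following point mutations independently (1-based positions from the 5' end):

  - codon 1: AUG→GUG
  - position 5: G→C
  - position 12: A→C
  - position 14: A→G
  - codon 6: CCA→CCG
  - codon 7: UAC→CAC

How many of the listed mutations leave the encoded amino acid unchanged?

1

Codon 1: AUG (Met) → GUG (Val) — missense.
Codon 2: UGC (Cys) → UCC (Ser) — missense.
Codon 4: UUA (Leu) → UUC (Phe) — missense.
Codon 5: AAG (Lys) → AGG (Arg) — missense.
Codon 6: CCA (Pro) → CCG (Pro) — synonymous.
Codon 7: UAC (Tyr) → CAC (His) — missense.
Synonymous: 1 of 6.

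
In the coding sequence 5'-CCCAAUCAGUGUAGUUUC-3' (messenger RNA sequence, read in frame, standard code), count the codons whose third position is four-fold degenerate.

Codon 1 CCC (Pro): third position 4-fold.
Codon 2 AAU (Asn): third position 2-fold.
Codon 3 CAG (Gln): third position 2-fold.
Codon 4 UGU (Cys): third position 2-fold.
Codon 5 AGU (Ser): third position 2-fold.
Codon 6 UUC (Phe): third position 2-fold.
Four-fold degenerate third positions: 1.

1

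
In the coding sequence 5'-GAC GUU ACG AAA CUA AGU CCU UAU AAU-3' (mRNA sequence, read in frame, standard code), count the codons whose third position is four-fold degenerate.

Codon 1 GAC (Asp): third position 2-fold.
Codon 2 GUU (Val): third position 4-fold.
Codon 3 ACG (Thr): third position 4-fold.
Codon 4 AAA (Lys): third position 2-fold.
Codon 5 CUA (Leu): third position 4-fold.
Codon 6 AGU (Ser): third position 2-fold.
Codon 7 CCU (Pro): third position 4-fold.
Codon 8 UAU (Tyr): third position 2-fold.
Codon 9 AAU (Asn): third position 2-fold.
Four-fold degenerate third positions: 4.

4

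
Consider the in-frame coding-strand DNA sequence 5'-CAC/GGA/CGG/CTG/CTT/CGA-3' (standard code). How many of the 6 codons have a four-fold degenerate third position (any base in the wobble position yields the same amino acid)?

Codon 1 CAC (His): third position 2-fold.
Codon 2 GGA (Gly): third position 4-fold.
Codon 3 CGG (Arg): third position 4-fold.
Codon 4 CTG (Leu): third position 4-fold.
Codon 5 CTT (Leu): third position 4-fold.
Codon 6 CGA (Arg): third position 4-fold.
Four-fold degenerate third positions: 5.

5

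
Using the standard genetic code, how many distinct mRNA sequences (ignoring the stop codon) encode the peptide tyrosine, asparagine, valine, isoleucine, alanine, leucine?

1152

Tyr: 2 codons.
Asn: 2 codons.
Val: 4 codons.
Ile: 3 codons.
Ala: 4 codons.
Leu: 6 codons.
2 × 2 × 4 × 3 × 4 × 6 = 1152.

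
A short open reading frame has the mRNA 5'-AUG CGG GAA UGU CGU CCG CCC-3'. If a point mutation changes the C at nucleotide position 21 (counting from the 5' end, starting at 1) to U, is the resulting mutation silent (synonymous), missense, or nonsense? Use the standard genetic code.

silent

Position 21 falls in codon 7: CCC → Pro.
After the substitution the codon is CCU → Pro.
Both encode Pro, so the change is synonymous.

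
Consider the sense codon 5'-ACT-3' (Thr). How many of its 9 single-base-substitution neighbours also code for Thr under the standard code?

Position 1: none → 0 synonymous.
Position 2: none → 0 synonymous.
Position 3: ACC, ACA, ACG → 3 synonymous.
Total: 0 + 0 + 3 = 3.

3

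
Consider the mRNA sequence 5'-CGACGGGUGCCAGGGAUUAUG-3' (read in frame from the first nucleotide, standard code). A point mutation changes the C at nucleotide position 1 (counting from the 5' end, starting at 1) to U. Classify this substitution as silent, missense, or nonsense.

nonsense

Position 1 falls in codon 1: CGA → Arg.
After the substitution the codon is UGA → Stop.
The new codon is a stop codon, so this is a nonsense mutation.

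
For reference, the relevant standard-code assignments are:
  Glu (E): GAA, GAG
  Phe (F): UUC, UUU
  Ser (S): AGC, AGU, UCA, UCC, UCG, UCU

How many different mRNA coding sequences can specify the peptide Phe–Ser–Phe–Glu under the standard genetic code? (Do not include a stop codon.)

48

Phe: 2 codons.
Ser: 6 codons.
Phe: 2 codons.
Glu: 2 codons.
2 × 6 × 2 × 2 = 48.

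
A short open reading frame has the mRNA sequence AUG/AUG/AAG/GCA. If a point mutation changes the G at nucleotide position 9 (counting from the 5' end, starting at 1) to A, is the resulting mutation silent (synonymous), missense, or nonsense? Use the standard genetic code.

Position 9 falls in codon 3: AAG → Lys.
After the substitution the codon is AAA → Lys.
Both encode Lys, so the change is synonymous.

silent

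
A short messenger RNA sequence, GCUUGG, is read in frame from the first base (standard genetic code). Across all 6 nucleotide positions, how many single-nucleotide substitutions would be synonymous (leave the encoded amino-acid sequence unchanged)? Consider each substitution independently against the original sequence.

Codon 1 (GCU, Ala): 3 synonymous substitutions.
Codon 2 (UGG, Trp): 0 synonymous substitutions.
Total: 3 + 0 = 3.

3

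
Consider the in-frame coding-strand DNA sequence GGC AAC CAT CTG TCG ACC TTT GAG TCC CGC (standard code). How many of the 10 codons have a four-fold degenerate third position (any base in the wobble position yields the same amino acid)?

6

Codon 1 GGC (Gly): third position 4-fold.
Codon 2 AAC (Asn): third position 2-fold.
Codon 3 CAT (His): third position 2-fold.
Codon 4 CTG (Leu): third position 4-fold.
Codon 5 TCG (Ser): third position 4-fold.
Codon 6 ACC (Thr): third position 4-fold.
Codon 7 TTT (Phe): third position 2-fold.
Codon 8 GAG (Glu): third position 2-fold.
Codon 9 TCC (Ser): third position 4-fold.
Codon 10 CGC (Arg): third position 4-fold.
Four-fold degenerate third positions: 6.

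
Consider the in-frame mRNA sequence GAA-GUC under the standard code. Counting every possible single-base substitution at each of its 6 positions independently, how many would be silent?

4

Codon 1 (GAA, Glu): 1 synonymous substitution.
Codon 2 (GUC, Val): 3 synonymous substitutions.
Total: 1 + 3 = 4.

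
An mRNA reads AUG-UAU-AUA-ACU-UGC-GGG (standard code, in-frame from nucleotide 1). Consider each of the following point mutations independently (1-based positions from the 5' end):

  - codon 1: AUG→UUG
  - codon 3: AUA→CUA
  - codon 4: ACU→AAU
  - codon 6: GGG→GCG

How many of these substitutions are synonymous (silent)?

0

Codon 1: AUG (Met) → UUG (Leu) — missense.
Codon 3: AUA (Ile) → CUA (Leu) — missense.
Codon 4: ACU (Thr) → AAU (Asn) — missense.
Codon 6: GGG (Gly) → GCG (Ala) — missense.
Synonymous: 0 of 4.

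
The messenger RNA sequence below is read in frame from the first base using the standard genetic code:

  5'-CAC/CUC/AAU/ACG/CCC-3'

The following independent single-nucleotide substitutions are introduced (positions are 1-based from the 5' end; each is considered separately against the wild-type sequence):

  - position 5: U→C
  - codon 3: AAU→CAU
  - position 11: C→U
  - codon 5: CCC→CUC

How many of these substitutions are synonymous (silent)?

Codon 2: CUC (Leu) → CCC (Pro) — missense.
Codon 3: AAU (Asn) → CAU (His) — missense.
Codon 4: ACG (Thr) → AUG (Met) — missense.
Codon 5: CCC (Pro) → CUC (Leu) — missense.
Synonymous: 0 of 4.

0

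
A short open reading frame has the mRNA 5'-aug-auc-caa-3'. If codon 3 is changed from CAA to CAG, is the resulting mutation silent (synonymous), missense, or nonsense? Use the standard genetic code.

Position 9 falls in codon 3: CAA → Gln.
After the substitution the codon is CAG → Gln.
Both encode Gln, so the change is synonymous.

silent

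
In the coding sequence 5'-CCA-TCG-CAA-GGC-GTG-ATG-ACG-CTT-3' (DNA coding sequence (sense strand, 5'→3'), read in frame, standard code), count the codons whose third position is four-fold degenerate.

Codon 1 CCA (Pro): third position 4-fold.
Codon 2 TCG (Ser): third position 4-fold.
Codon 3 CAA (Gln): third position 2-fold.
Codon 4 GGC (Gly): third position 4-fold.
Codon 5 GTG (Val): third position 4-fold.
Codon 6 ATG (Met): third position 1-fold.
Codon 7 ACG (Thr): third position 4-fold.
Codon 8 CTT (Leu): third position 4-fold.
Four-fold degenerate third positions: 6.

6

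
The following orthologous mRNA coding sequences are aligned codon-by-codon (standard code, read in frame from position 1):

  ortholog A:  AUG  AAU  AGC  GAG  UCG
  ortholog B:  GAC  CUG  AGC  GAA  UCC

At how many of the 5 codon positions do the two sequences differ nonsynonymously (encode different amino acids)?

Codon 1: AUG Met / GAC Asp — nonsynonymous.
Codon 2: AAU Asn / CUG Leu — nonsynonymous.
Codon 3: AGC Ser / AGC Ser — identical.
Codon 4: GAG Glu / GAA Glu — synonymous.
Codon 5: UCG Ser / UCC Ser — synonymous.
Nonsynonymous differences: 2.

2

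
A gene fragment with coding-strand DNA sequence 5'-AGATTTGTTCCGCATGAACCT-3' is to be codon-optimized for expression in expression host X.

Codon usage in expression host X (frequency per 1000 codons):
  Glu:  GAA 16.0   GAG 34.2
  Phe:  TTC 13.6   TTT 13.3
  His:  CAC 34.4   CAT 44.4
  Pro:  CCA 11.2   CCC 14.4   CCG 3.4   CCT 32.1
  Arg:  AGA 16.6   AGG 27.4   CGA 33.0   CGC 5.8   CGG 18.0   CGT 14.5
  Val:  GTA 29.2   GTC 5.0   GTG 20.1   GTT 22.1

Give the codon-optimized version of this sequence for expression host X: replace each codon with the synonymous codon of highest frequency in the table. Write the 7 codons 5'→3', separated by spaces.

Codon 1 (Arg): best is CGA at 33.0.
Codon 2 (Phe): best is TTC at 13.6.
Codon 3 (Val): best is GTA at 29.2.
Codon 4 (Pro): best is CCT at 32.1.
Codon 5 (His): best is CAT at 44.4.
Codon 6 (Glu): best is GAG at 34.2.
Codon 7 (Pro): best is CCT at 32.1.

CGA TTC GTA CCT CAT GAG CCT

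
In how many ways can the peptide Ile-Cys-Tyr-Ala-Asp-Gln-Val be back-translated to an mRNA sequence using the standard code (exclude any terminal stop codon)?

768

Ile: 3 codons.
Cys: 2 codons.
Tyr: 2 codons.
Ala: 4 codons.
Asp: 2 codons.
Gln: 2 codons.
Val: 4 codons.
3 × 2 × 2 × 4 × 2 × 2 × 4 = 768.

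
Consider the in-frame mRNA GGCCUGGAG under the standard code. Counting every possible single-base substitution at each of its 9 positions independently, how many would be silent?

Codon 1 (GGC, Gly): 3 synonymous substitutions.
Codon 2 (CUG, Leu): 4 synonymous substitutions.
Codon 3 (GAG, Glu): 1 synonymous substitution.
Total: 3 + 4 + 1 = 8.

8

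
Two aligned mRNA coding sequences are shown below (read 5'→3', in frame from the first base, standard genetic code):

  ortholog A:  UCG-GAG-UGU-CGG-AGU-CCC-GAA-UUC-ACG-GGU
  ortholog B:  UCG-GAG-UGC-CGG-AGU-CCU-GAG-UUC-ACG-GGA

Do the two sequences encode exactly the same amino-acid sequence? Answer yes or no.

Codon 1: UCG Ser / UCG Ser — identical.
Codon 2: GAG Glu / GAG Glu — identical.
Codon 3: UGU Cys / UGC Cys — synonymous.
Codon 4: CGG Arg / CGG Arg — identical.
Codon 5: AGU Ser / AGU Ser — identical.
Codon 6: CCC Pro / CCU Pro — synonymous.
Codon 7: GAA Glu / GAG Glu — synonymous.
Codon 8: UUC Phe / UUC Phe — identical.
Codon 9: ACG Thr / ACG Thr — identical.
Codon 10: GGU Gly / GGA Gly — synonymous.
Nonsynonymous differences: 0 → same protein.

yes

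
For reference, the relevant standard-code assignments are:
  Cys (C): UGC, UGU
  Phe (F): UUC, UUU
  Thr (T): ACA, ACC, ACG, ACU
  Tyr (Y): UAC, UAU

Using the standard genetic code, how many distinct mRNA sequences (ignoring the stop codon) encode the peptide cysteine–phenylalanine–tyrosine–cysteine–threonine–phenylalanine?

Cys: 2 codons.
Phe: 2 codons.
Tyr: 2 codons.
Cys: 2 codons.
Thr: 4 codons.
Phe: 2 codons.
2 × 2 × 2 × 2 × 4 × 2 = 128.

128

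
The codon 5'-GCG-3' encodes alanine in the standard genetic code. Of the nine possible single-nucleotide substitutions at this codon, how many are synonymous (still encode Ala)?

Position 1: none → 0 synonymous.
Position 2: none → 0 synonymous.
Position 3: GCU, GCC, GCA → 3 synonymous.
Total: 0 + 0 + 3 = 3.

3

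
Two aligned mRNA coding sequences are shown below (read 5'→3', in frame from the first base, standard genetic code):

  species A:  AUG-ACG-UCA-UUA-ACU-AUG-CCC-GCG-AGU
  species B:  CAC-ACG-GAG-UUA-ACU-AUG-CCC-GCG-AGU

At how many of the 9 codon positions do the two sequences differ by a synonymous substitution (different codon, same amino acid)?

0

Codon 1: AUG Met / CAC His — nonsynonymous.
Codon 2: ACG Thr / ACG Thr — identical.
Codon 3: UCA Ser / GAG Glu — nonsynonymous.
Codon 4: UUA Leu / UUA Leu — identical.
Codon 5: ACU Thr / ACU Thr — identical.
Codon 6: AUG Met / AUG Met — identical.
Codon 7: CCC Pro / CCC Pro — identical.
Codon 8: GCG Ala / GCG Ala — identical.
Codon 9: AGU Ser / AGU Ser — identical.
Synonymous differences: 0.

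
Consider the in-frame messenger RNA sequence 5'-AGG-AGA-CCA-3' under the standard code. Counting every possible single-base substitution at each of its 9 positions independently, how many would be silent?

Codon 1 (AGG, Arg): 2 synonymous substitutions.
Codon 2 (AGA, Arg): 2 synonymous substitutions.
Codon 3 (CCA, Pro): 3 synonymous substitutions.
Total: 2 + 2 + 3 = 7.

7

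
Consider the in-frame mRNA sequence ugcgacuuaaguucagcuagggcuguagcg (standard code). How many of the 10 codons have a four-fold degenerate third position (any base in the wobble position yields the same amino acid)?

5

Codon 1 UGC (Cys): third position 2-fold.
Codon 2 GAC (Asp): third position 2-fold.
Codon 3 UUA (Leu): third position 2-fold.
Codon 4 AGU (Ser): third position 2-fold.
Codon 5 UCA (Ser): third position 4-fold.
Codon 6 GCU (Ala): third position 4-fold.
Codon 7 AGG (Arg): third position 2-fold.
Codon 8 GCU (Ala): third position 4-fold.
Codon 9 GUA (Val): third position 4-fold.
Codon 10 GCG (Ala): third position 4-fold.
Four-fold degenerate third positions: 5.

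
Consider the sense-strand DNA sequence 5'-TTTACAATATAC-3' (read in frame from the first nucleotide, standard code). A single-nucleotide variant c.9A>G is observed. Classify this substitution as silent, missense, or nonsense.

Position 9 falls in codon 3: ATA → Ile.
After the substitution the codon is ATG → Met.
Ile ≠ Met, so this is a missense mutation.

missense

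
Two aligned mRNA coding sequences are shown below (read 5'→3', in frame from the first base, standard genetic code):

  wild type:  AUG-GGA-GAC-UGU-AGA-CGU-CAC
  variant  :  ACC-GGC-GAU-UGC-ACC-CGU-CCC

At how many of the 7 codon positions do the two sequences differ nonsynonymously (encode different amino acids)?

3

Codon 1: AUG Met / ACC Thr — nonsynonymous.
Codon 2: GGA Gly / GGC Gly — synonymous.
Codon 3: GAC Asp / GAU Asp — synonymous.
Codon 4: UGU Cys / UGC Cys — synonymous.
Codon 5: AGA Arg / ACC Thr — nonsynonymous.
Codon 6: CGU Arg / CGU Arg — identical.
Codon 7: CAC His / CCC Pro — nonsynonymous.
Nonsynonymous differences: 3.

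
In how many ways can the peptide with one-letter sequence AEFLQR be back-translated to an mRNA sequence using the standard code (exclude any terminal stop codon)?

Ala: 4 codons.
Glu: 2 codons.
Phe: 2 codons.
Leu: 6 codons.
Gln: 2 codons.
Arg: 6 codons.
4 × 2 × 2 × 6 × 2 × 6 = 1152.

1152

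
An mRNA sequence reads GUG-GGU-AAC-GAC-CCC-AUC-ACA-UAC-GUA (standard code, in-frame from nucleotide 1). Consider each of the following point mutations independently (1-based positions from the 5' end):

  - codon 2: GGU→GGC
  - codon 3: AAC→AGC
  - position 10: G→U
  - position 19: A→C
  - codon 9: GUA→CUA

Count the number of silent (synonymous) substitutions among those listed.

1

Codon 2: GGU (Gly) → GGC (Gly) — synonymous.
Codon 3: AAC (Asn) → AGC (Ser) — missense.
Codon 4: GAC (Asp) → UAC (Tyr) — missense.
Codon 7: ACA (Thr) → CCA (Pro) — missense.
Codon 9: GUA (Val) → CUA (Leu) — missense.
Synonymous: 1 of 5.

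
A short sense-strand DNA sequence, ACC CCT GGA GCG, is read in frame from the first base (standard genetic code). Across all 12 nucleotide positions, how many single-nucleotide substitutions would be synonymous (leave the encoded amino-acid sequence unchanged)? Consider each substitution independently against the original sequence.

12

Codon 1 (ACC, Thr): 3 synonymous substitutions.
Codon 2 (CCT, Pro): 3 synonymous substitutions.
Codon 3 (GGA, Gly): 3 synonymous substitutions.
Codon 4 (GCG, Ala): 3 synonymous substitutions.
Total: 3 + 3 + 3 + 3 = 12.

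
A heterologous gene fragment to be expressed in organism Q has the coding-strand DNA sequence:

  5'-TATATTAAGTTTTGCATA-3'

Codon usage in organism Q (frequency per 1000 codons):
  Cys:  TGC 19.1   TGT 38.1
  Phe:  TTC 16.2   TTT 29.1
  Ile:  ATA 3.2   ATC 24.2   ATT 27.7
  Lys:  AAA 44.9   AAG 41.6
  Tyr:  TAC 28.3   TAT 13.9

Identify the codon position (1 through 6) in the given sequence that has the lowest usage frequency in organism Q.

6

Codon 1 TAT (Tyr): 13.9 per 1000.
Codon 2 ATT (Ile): 27.7 per 1000.
Codon 3 AAG (Lys): 41.6 per 1000.
Codon 4 TTT (Phe): 29.1 per 1000.
Codon 5 TGC (Cys): 19.1 per 1000.
Codon 6 ATA (Ile): 3.2 per 1000.
Lowest frequency is 3.2 at codon 6.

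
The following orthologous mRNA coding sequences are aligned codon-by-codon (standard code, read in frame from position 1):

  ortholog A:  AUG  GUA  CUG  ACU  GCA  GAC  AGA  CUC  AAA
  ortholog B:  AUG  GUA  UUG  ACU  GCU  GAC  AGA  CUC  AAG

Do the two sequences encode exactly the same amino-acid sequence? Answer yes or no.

Codon 1: AUG Met / AUG Met — identical.
Codon 2: GUA Val / GUA Val — identical.
Codon 3: CUG Leu / UUG Leu — synonymous.
Codon 4: ACU Thr / ACU Thr — identical.
Codon 5: GCA Ala / GCU Ala — synonymous.
Codon 6: GAC Asp / GAC Asp — identical.
Codon 7: AGA Arg / AGA Arg — identical.
Codon 8: CUC Leu / CUC Leu — identical.
Codon 9: AAA Lys / AAG Lys — synonymous.
Nonsynonymous differences: 0 → same protein.

yes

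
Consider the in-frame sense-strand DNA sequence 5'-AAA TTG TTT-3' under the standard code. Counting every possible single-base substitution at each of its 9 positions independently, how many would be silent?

Codon 1 (AAA, Lys): 1 synonymous substitution.
Codon 2 (TTG, Leu): 2 synonymous substitutions.
Codon 3 (TTT, Phe): 1 synonymous substitution.
Total: 1 + 2 + 1 = 4.

4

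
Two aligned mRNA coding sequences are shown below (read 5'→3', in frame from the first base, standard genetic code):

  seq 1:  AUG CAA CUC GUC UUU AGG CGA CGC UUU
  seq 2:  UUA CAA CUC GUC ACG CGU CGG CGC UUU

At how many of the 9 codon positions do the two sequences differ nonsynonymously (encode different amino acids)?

Codon 1: AUG Met / UUA Leu — nonsynonymous.
Codon 2: CAA Gln / CAA Gln — identical.
Codon 3: CUC Leu / CUC Leu — identical.
Codon 4: GUC Val / GUC Val — identical.
Codon 5: UUU Phe / ACG Thr — nonsynonymous.
Codon 6: AGG Arg / CGU Arg — synonymous.
Codon 7: CGA Arg / CGG Arg — synonymous.
Codon 8: CGC Arg / CGC Arg — identical.
Codon 9: UUU Phe / UUU Phe — identical.
Nonsynonymous differences: 2.

2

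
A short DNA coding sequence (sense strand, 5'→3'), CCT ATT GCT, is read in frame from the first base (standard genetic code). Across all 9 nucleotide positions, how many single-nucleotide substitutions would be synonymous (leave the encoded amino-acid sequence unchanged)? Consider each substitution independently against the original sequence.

8

Codon 1 (CCT, Pro): 3 synonymous substitutions.
Codon 2 (ATT, Ile): 2 synonymous substitutions.
Codon 3 (GCT, Ala): 3 synonymous substitutions.
Total: 3 + 2 + 3 = 8.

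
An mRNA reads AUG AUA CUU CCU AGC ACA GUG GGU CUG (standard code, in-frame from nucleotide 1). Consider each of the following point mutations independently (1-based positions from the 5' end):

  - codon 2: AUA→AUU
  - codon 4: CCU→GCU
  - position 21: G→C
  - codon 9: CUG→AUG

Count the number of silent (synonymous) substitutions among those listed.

2

Codon 2: AUA (Ile) → AUU (Ile) — synonymous.
Codon 4: CCU (Pro) → GCU (Ala) — missense.
Codon 7: GUG (Val) → GUC (Val) — synonymous.
Codon 9: CUG (Leu) → AUG (Met) — missense.
Synonymous: 2 of 4.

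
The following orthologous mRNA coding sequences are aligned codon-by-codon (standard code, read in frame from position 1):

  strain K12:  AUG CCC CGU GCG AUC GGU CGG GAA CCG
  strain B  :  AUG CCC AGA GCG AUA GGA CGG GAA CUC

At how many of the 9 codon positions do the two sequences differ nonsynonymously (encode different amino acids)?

1

Codon 1: AUG Met / AUG Met — identical.
Codon 2: CCC Pro / CCC Pro — identical.
Codon 3: CGU Arg / AGA Arg — synonymous.
Codon 4: GCG Ala / GCG Ala — identical.
Codon 5: AUC Ile / AUA Ile — synonymous.
Codon 6: GGU Gly / GGA Gly — synonymous.
Codon 7: CGG Arg / CGG Arg — identical.
Codon 8: GAA Glu / GAA Glu — identical.
Codon 9: CCG Pro / CUC Leu — nonsynonymous.
Nonsynonymous differences: 1.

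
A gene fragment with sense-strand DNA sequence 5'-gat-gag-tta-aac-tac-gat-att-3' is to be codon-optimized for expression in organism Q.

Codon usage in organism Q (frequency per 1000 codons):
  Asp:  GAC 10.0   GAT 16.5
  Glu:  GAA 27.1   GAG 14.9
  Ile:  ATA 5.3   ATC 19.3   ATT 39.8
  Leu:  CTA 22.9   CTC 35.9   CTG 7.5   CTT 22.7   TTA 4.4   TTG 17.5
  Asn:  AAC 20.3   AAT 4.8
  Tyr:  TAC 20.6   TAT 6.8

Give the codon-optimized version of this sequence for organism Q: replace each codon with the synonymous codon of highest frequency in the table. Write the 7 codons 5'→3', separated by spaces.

GAT GAA CTC AAC TAC GAT ATT

Codon 1 (Asp): best is GAT at 16.5.
Codon 2 (Glu): best is GAA at 27.1.
Codon 3 (Leu): best is CTC at 35.9.
Codon 4 (Asn): best is AAC at 20.3.
Codon 5 (Tyr): best is TAC at 20.6.
Codon 6 (Asp): best is GAT at 16.5.
Codon 7 (Ile): best is ATT at 39.8.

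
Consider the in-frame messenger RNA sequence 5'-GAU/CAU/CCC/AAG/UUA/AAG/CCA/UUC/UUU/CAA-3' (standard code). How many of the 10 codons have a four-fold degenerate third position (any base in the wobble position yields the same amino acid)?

Codon 1 GAU (Asp): third position 2-fold.
Codon 2 CAU (His): third position 2-fold.
Codon 3 CCC (Pro): third position 4-fold.
Codon 4 AAG (Lys): third position 2-fold.
Codon 5 UUA (Leu): third position 2-fold.
Codon 6 AAG (Lys): third position 2-fold.
Codon 7 CCA (Pro): third position 4-fold.
Codon 8 UUC (Phe): third position 2-fold.
Codon 9 UUU (Phe): third position 2-fold.
Codon 10 CAA (Gln): third position 2-fold.
Four-fold degenerate third positions: 2.

2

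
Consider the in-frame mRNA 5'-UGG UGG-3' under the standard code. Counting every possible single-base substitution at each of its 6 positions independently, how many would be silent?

0

Codon 1 (UGG, Trp): 0 synonymous substitutions.
Codon 2 (UGG, Trp): 0 synonymous substitutions.
Total: 0 + 0 = 0.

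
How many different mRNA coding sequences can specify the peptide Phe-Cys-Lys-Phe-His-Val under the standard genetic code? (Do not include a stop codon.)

Phe: 2 codons.
Cys: 2 codons.
Lys: 2 codons.
Phe: 2 codons.
His: 2 codons.
Val: 4 codons.
2 × 2 × 2 × 2 × 2 × 4 = 128.

128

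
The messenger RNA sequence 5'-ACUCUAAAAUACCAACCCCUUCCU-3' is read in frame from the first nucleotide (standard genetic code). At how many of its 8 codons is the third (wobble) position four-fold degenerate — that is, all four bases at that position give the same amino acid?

Codon 1 ACU (Thr): third position 4-fold.
Codon 2 CUA (Leu): third position 4-fold.
Codon 3 AAA (Lys): third position 2-fold.
Codon 4 UAC (Tyr): third position 2-fold.
Codon 5 CAA (Gln): third position 2-fold.
Codon 6 CCC (Pro): third position 4-fold.
Codon 7 CUU (Leu): third position 4-fold.
Codon 8 CCU (Pro): third position 4-fold.
Four-fold degenerate third positions: 5.

5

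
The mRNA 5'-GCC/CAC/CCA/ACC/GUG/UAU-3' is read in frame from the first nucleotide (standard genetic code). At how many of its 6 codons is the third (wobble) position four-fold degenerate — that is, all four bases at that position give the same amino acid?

4

Codon 1 GCC (Ala): third position 4-fold.
Codon 2 CAC (His): third position 2-fold.
Codon 3 CCA (Pro): third position 4-fold.
Codon 4 ACC (Thr): third position 4-fold.
Codon 5 GUG (Val): third position 4-fold.
Codon 6 UAU (Tyr): third position 2-fold.
Four-fold degenerate third positions: 4.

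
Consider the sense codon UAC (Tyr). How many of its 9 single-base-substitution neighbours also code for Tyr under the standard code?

1

Position 1: none → 0 synonymous.
Position 2: none → 0 synonymous.
Position 3: UAU → 1 synonymous.
Total: 0 + 0 + 1 = 1.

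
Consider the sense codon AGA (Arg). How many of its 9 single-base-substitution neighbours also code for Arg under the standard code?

2

Position 1: CGA → 1 synonymous.
Position 2: none → 0 synonymous.
Position 3: AGG → 1 synonymous.
Total: 1 + 0 + 1 = 2.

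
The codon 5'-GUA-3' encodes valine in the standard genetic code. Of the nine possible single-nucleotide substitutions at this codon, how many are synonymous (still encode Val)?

3

Position 1: none → 0 synonymous.
Position 2: none → 0 synonymous.
Position 3: GUU, GUC, GUG → 3 synonymous.
Total: 0 + 0 + 3 = 3.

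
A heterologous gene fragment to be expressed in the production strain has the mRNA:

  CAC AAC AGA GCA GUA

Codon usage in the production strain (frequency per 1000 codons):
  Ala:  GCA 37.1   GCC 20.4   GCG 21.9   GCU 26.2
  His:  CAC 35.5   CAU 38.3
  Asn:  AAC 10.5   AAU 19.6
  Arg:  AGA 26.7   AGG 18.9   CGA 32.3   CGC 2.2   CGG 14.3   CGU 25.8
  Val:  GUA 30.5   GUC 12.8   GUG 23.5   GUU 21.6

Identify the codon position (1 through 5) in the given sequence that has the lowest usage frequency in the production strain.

Codon 1 CAC (His): 35.5 per 1000.
Codon 2 AAC (Asn): 10.5 per 1000.
Codon 3 AGA (Arg): 26.7 per 1000.
Codon 4 GCA (Ala): 37.1 per 1000.
Codon 5 GUA (Val): 30.5 per 1000.
Lowest frequency is 10.5 at codon 2.

2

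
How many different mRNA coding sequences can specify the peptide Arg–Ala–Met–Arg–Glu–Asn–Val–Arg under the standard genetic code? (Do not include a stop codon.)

13824

Arg: 6 codons.
Ala: 4 codons.
Met: 1 codon.
Arg: 6 codons.
Glu: 2 codons.
Asn: 2 codons.
Val: 4 codons.
Arg: 6 codons.
6 × 4 × 1 × 6 × 2 × 2 × 4 × 6 = 13824.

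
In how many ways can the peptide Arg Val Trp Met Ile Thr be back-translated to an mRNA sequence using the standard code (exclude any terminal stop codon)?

288

Arg: 6 codons.
Val: 4 codons.
Trp: 1 codon.
Met: 1 codon.
Ile: 3 codons.
Thr: 4 codons.
6 × 4 × 1 × 1 × 3 × 4 = 288.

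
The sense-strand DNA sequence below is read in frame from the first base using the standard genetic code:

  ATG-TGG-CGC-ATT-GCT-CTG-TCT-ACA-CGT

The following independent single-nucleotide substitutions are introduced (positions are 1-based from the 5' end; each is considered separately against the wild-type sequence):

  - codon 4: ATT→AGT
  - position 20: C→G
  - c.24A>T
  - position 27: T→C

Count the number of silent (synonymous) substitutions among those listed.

2

Codon 4: ATT (Ile) → AGT (Ser) — missense.
Codon 7: TCT (Ser) → TGT (Cys) — missense.
Codon 8: ACA (Thr) → ACT (Thr) — synonymous.
Codon 9: CGT (Arg) → CGC (Arg) — synonymous.
Synonymous: 2 of 4.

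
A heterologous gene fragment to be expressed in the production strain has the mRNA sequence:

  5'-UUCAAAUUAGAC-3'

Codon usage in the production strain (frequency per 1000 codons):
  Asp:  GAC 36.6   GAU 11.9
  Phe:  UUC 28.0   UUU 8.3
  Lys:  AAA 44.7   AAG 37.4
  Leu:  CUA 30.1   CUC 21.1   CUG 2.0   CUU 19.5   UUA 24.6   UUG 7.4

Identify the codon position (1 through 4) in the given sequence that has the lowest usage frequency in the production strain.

3

Codon 1 UUC (Phe): 28.0 per 1000.
Codon 2 AAA (Lys): 44.7 per 1000.
Codon 3 UUA (Leu): 24.6 per 1000.
Codon 4 GAC (Asp): 36.6 per 1000.
Lowest frequency is 24.6 at codon 3.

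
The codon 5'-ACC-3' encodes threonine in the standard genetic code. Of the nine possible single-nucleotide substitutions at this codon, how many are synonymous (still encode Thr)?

3

Position 1: none → 0 synonymous.
Position 2: none → 0 synonymous.
Position 3: ACT, ACA, ACG → 3 synonymous.
Total: 0 + 0 + 3 = 3.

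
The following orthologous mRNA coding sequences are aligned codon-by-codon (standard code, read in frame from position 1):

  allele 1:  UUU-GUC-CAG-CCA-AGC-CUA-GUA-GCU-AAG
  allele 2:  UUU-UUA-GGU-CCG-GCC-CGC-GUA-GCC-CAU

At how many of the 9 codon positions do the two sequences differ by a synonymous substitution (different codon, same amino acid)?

Codon 1: UUU Phe / UUU Phe — identical.
Codon 2: GUC Val / UUA Leu — nonsynonymous.
Codon 3: CAG Gln / GGU Gly — nonsynonymous.
Codon 4: CCA Pro / CCG Pro — synonymous.
Codon 5: AGC Ser / GCC Ala — nonsynonymous.
Codon 6: CUA Leu / CGC Arg — nonsynonymous.
Codon 7: GUA Val / GUA Val — identical.
Codon 8: GCU Ala / GCC Ala — synonymous.
Codon 9: AAG Lys / CAU His — nonsynonymous.
Synonymous differences: 2.

2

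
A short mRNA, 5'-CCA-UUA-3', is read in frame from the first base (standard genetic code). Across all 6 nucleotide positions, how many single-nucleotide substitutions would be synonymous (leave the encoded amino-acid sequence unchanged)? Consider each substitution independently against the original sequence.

5

Codon 1 (CCA, Pro): 3 synonymous substitutions.
Codon 2 (UUA, Leu): 2 synonymous substitutions.
Total: 3 + 2 = 5.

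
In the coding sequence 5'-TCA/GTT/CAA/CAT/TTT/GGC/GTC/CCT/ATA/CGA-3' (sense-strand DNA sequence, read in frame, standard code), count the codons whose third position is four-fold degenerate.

Codon 1 TCA (Ser): third position 4-fold.
Codon 2 GTT (Val): third position 4-fold.
Codon 3 CAA (Gln): third position 2-fold.
Codon 4 CAT (His): third position 2-fold.
Codon 5 TTT (Phe): third position 2-fold.
Codon 6 GGC (Gly): third position 4-fold.
Codon 7 GTC (Val): third position 4-fold.
Codon 8 CCT (Pro): third position 4-fold.
Codon 9 ATA (Ile): third position 3-fold.
Codon 10 CGA (Arg): third position 4-fold.
Four-fold degenerate third positions: 6.

6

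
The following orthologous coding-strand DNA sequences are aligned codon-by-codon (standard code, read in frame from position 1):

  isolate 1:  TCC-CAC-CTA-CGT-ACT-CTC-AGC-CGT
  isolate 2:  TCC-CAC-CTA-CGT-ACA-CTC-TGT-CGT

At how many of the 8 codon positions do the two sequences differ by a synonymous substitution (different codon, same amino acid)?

1

Codon 1: TCC Ser / TCC Ser — identical.
Codon 2: CAC His / CAC His — identical.
Codon 3: CTA Leu / CTA Leu — identical.
Codon 4: CGT Arg / CGT Arg — identical.
Codon 5: ACT Thr / ACA Thr — synonymous.
Codon 6: CTC Leu / CTC Leu — identical.
Codon 7: AGC Ser / TGT Cys — nonsynonymous.
Codon 8: CGT Arg / CGT Arg — identical.
Synonymous differences: 1.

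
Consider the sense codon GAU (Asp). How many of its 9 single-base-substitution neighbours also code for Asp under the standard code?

1

Position 1: none → 0 synonymous.
Position 2: none → 0 synonymous.
Position 3: GAC → 1 synonymous.
Total: 0 + 0 + 1 = 1.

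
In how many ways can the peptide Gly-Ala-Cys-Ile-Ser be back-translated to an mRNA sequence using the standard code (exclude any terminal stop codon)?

576

Gly: 4 codons.
Ala: 4 codons.
Cys: 2 codons.
Ile: 3 codons.
Ser: 6 codons.
4 × 4 × 2 × 3 × 6 = 576.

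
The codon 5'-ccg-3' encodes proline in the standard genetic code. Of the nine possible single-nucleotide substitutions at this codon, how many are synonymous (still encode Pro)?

3

Position 1: none → 0 synonymous.
Position 2: none → 0 synonymous.
Position 3: CCU, CCC, CCA → 3 synonymous.
Total: 0 + 0 + 3 = 3.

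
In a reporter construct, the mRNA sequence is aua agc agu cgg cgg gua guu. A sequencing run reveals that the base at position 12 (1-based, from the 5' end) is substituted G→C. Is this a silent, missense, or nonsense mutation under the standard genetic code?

Position 12 falls in codon 4: CGG → Arg.
After the substitution the codon is CGC → Arg.
Both encode Arg, so the change is synonymous.

silent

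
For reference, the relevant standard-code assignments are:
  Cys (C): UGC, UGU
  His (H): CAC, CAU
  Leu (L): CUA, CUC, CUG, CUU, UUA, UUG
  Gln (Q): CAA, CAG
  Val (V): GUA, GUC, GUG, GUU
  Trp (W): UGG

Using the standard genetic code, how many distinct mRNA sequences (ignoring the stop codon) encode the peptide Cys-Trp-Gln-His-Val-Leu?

192

Cys: 2 codons.
Trp: 1 codon.
Gln: 2 codons.
His: 2 codons.
Val: 4 codons.
Leu: 6 codons.
2 × 1 × 2 × 2 × 4 × 6 = 192.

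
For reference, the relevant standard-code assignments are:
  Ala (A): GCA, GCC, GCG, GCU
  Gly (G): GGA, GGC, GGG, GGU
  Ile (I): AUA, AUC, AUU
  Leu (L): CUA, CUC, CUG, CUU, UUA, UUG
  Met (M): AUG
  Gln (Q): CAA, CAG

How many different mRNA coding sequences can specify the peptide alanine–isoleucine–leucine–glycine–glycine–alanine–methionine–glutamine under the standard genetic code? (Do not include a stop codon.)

Ala: 4 codons.
Ile: 3 codons.
Leu: 6 codons.
Gly: 4 codons.
Gly: 4 codons.
Ala: 4 codons.
Met: 1 codon.
Gln: 2 codons.
4 × 3 × 6 × 4 × 4 × 4 × 1 × 2 = 9216.

9216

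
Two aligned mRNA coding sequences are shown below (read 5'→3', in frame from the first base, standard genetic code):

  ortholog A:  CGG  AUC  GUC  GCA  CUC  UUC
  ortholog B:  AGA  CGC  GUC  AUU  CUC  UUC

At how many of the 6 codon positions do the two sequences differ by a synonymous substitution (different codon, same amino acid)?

1

Codon 1: CGG Arg / AGA Arg — synonymous.
Codon 2: AUC Ile / CGC Arg — nonsynonymous.
Codon 3: GUC Val / GUC Val — identical.
Codon 4: GCA Ala / AUU Ile — nonsynonymous.
Codon 5: CUC Leu / CUC Leu — identical.
Codon 6: UUC Phe / UUC Phe — identical.
Synonymous differences: 1.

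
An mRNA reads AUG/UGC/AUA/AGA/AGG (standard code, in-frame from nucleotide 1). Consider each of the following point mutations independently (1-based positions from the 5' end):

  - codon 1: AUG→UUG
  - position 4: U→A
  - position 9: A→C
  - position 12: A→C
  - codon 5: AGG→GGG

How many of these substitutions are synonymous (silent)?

1

Codon 1: AUG (Met) → UUG (Leu) — missense.
Codon 2: UGC (Cys) → AGC (Ser) — missense.
Codon 3: AUA (Ile) → AUC (Ile) — synonymous.
Codon 4: AGA (Arg) → AGC (Ser) — missense.
Codon 5: AGG (Arg) → GGG (Gly) — missense.
Synonymous: 1 of 5.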